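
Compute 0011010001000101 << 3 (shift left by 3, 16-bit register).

Original: 0011010001000101 (decimal 13381)
Shift left by 3 positions
Append 3 zeros on the right and drop the 3 high bits that overflow the 16-bit width
Result: 1010001000101000 (decimal 41512)
Equivalent: 13381 << 3 = 13381 × 2^3 = 107048, truncated to 16 bits = 41512



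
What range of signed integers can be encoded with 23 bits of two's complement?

For 23-bit two's complement:
Minimum: -2^22 = -4194304
Maximum: 2^22 - 1 = 4194303



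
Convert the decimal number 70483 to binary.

Using repeated division by 2:
70483 ÷ 2 = 35241 remainder 1
35241 ÷ 2 = 17620 remainder 1
17620 ÷ 2 = 8810 remainder 0
8810 ÷ 2 = 4405 remainder 0
4405 ÷ 2 = 2202 remainder 1
2202 ÷ 2 = 1101 remainder 0
1101 ÷ 2 = 550 remainder 1
550 ÷ 2 = 275 remainder 0
275 ÷ 2 = 137 remainder 1
137 ÷ 2 = 68 remainder 1
68 ÷ 2 = 34 remainder 0
34 ÷ 2 = 17 remainder 0
17 ÷ 2 = 8 remainder 1
8 ÷ 2 = 4 remainder 0
4 ÷ 2 = 2 remainder 0
2 ÷ 2 = 1 remainder 0
1 ÷ 2 = 0 remainder 1
Reading remainders bottom to top: 10001001101010011



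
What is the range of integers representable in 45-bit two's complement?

For 45-bit two's complement:
Minimum: -2^44 = -17592186044416
Maximum: 2^44 - 1 = 17592186044415



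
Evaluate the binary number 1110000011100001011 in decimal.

Sum of powers of 2 for each 1-bit:
2^0 + 2^1 + 2^3 + 2^8 + 2^9 + 2^10 + 2^16 + 2^17 + 2^18
= 1 + 2 + 8 + 256 + 512 + 1024 + 65536 + 131072 + 262144
= 460555



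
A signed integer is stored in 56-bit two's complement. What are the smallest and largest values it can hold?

For 56-bit two's complement:
Minimum: -2^55 = -36028797018963968
Maximum: 2^55 - 1 = 36028797018963967



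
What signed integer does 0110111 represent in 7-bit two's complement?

Binary: 0110111
Sign bit: 0 (non-negative)
Read directly as an unsigned value:
0110111 = 32 + 16 + 4 + 2 + 1 = 55
Value: 55



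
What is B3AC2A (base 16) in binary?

Convert each hex digit to 4 bits:
  B = 1011
  3 = 0011
  A = 1010
  C = 1100
  2 = 0010
  A = 1010
Concatenate: 101100111010110000101010



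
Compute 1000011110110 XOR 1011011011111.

XOR: 1 when bits differ
  1000011110110
^ 1011011011111
---------------
  0011000101001
Decimal: 4342 ^ 5855 = 1577



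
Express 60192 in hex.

Using repeated division by 16 (digits 10–15 are A–F):
60192 ÷ 16 = 3762 remainder 0
3762 ÷ 16 = 235 remainder 2
235 ÷ 16 = 14 remainder 11 (B)
14 ÷ 16 = 0 remainder 14 (E)
Reading remainders bottom to top: EB20



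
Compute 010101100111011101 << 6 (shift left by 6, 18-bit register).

Original: 010101100111011101 (decimal 88541)
Shift left by 6 positions
Append 6 zeros on the right and drop the 6 high bits that overflow the 18-bit width
Result: 100111011101000000 (decimal 161600)
Equivalent: 88541 << 6 = 88541 × 2^6 = 5666624, truncated to 18 bits = 161600



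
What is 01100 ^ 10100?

XOR: 1 when bits differ
  01100
^ 10100
-------
  11000
Decimal: 12 ^ 20 = 24



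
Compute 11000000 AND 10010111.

AND: 1 only when both bits are 1
  11000000
& 10010111
----------
  10000000
Decimal: 192 & 151 = 128



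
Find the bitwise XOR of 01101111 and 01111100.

XOR: 1 when bits differ
  01101111
^ 01111100
----------
  00010011
Decimal: 111 ^ 124 = 19



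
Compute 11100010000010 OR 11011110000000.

OR: 1 when either bit is 1
  11100010000010
| 11011110000000
----------------
  11111110000010
Decimal: 14466 | 14208 = 16258



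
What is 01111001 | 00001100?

OR: 1 when either bit is 1
  01111001
| 00001100
----------
  01111101
Decimal: 121 | 12 = 125



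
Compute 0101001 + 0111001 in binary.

Add column by column from the right: bit + bit + carry-in; write the sum mod 2, carry 1 when the sum is 2 or 3.
carry:  1110010
        0101001
+       0111001
---------------
       01100010
(the carry out of the leftmost column, 0, becomes the leading bit)
Decimal check:
  0101001 = 32 + 8 + 1 = 41
  0111001 = 32 + 16 + 8 + 1 = 57
  41 + 57 = 98, and 01100010 = 64 + 32 + 2 = 98 ✓



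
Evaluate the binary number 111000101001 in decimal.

Sum of powers of 2 for each 1-bit:
2^0 + 2^3 + 2^5 + 2^9 + 2^10 + 2^11
= 1 + 8 + 32 + 512 + 1024 + 2048
= 3625



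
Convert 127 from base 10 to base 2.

Using repeated division by 2:
127 ÷ 2 = 63 remainder 1
63 ÷ 2 = 31 remainder 1
31 ÷ 2 = 15 remainder 1
15 ÷ 2 = 7 remainder 1
7 ÷ 2 = 3 remainder 1
3 ÷ 2 = 1 remainder 1
1 ÷ 2 = 0 remainder 1
Reading remainders bottom to top: 1111111



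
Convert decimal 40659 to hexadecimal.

Using repeated division by 16 (digits 10–15 are A–F):
40659 ÷ 16 = 2541 remainder 3
2541 ÷ 16 = 158 remainder 13 (D)
158 ÷ 16 = 9 remainder 14 (E)
9 ÷ 16 = 0 remainder 9
Reading remainders bottom to top: 9ED3



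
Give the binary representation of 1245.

Using repeated division by 2:
1245 ÷ 2 = 622 remainder 1
622 ÷ 2 = 311 remainder 0
311 ÷ 2 = 155 remainder 1
155 ÷ 2 = 77 remainder 1
77 ÷ 2 = 38 remainder 1
38 ÷ 2 = 19 remainder 0
19 ÷ 2 = 9 remainder 1
9 ÷ 2 = 4 remainder 1
4 ÷ 2 = 2 remainder 0
2 ÷ 2 = 1 remainder 0
1 ÷ 2 = 0 remainder 1
Reading remainders bottom to top: 10011011101



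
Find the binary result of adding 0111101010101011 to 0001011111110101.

Add column by column from the right: bit + bit + carry-in; write the sum mod 2, carry 1 when the sum is 2 or 3.
carry:  1111111111111110
        0111101010101011
+       0001011111110101
------------------------
       01001001010100000
(the carry out of the leftmost column, 0, becomes the leading bit)
Decimal check:
  0111101010101011 = 16384 + 8192 + 4096 + 2048 + 512 + 128 + 32 + 8 + 2 + 1 = 31403
  0001011111110101 = 4096 + 1024 + 512 + 256 + 128 + 64 + 32 + 16 + 4 + 1 = 6133
  31403 + 6133 = 37536, and 01001001010100000 = 32768 + 4096 + 512 + 128 + 32 = 37536 ✓



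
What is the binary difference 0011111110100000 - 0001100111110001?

Method 1 - Direct subtraction (column by column from the right: bit − bit − borrow-in; if negative, add 2 and borrow 1 from the next column):
borrow: 0000001111111110
        0011111110100000
-       0001100111110001
------------------------
        0010010110101111

Method 2 - Add two's complement:
Two's complement of 0001100111110001: invert → 1110011000001110, add 1 → 1110011000001111
  0011111110100000
+ 1110011000001111
------------------
 10010010110101111  (end carry out of the top bit = 1)
Discarding the end carry: 0010010110101111
Decimal check:
  0011111110100000 = 8192 + 4096 + 2048 + 1024 + 512 + 256 + 128 + 32 = 16288
  0001100111110001 = 4096 + 2048 + 256 + 128 + 64 + 32 + 16 + 1 = 6641
  16288 - 6641 = 9647, and 0010010110101111 = 8192 + 1024 + 256 + 128 + 32 + 8 + 4 + 2 + 1 = 9647 ✓



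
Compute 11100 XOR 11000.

XOR: 1 when bits differ
  11100
^ 11000
-------
  00100
Decimal: 28 ^ 24 = 4



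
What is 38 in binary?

Using repeated division by 2:
38 ÷ 2 = 19 remainder 0
19 ÷ 2 = 9 remainder 1
9 ÷ 2 = 4 remainder 1
4 ÷ 2 = 2 remainder 0
2 ÷ 2 = 1 remainder 0
1 ÷ 2 = 0 remainder 1
Reading remainders bottom to top: 100110



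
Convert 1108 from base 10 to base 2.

Using repeated division by 2:
1108 ÷ 2 = 554 remainder 0
554 ÷ 2 = 277 remainder 0
277 ÷ 2 = 138 remainder 1
138 ÷ 2 = 69 remainder 0
69 ÷ 2 = 34 remainder 1
34 ÷ 2 = 17 remainder 0
17 ÷ 2 = 8 remainder 1
8 ÷ 2 = 4 remainder 0
4 ÷ 2 = 2 remainder 0
2 ÷ 2 = 1 remainder 0
1 ÷ 2 = 0 remainder 1
Reading remainders bottom to top: 10001010100



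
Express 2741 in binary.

Using repeated division by 2:
2741 ÷ 2 = 1370 remainder 1
1370 ÷ 2 = 685 remainder 0
685 ÷ 2 = 342 remainder 1
342 ÷ 2 = 171 remainder 0
171 ÷ 2 = 85 remainder 1
85 ÷ 2 = 42 remainder 1
42 ÷ 2 = 21 remainder 0
21 ÷ 2 = 10 remainder 1
10 ÷ 2 = 5 remainder 0
5 ÷ 2 = 2 remainder 1
2 ÷ 2 = 1 remainder 0
1 ÷ 2 = 0 remainder 1
Reading remainders bottom to top: 101010110101



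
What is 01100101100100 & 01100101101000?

AND: 1 only when both bits are 1
  01100101100100
& 01100101101000
----------------
  01100101100000
Decimal: 6500 & 6504 = 6496



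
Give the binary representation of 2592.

Using repeated division by 2:
2592 ÷ 2 = 1296 remainder 0
1296 ÷ 2 = 648 remainder 0
648 ÷ 2 = 324 remainder 0
324 ÷ 2 = 162 remainder 0
162 ÷ 2 = 81 remainder 0
81 ÷ 2 = 40 remainder 1
40 ÷ 2 = 20 remainder 0
20 ÷ 2 = 10 remainder 0
10 ÷ 2 = 5 remainder 0
5 ÷ 2 = 2 remainder 1
2 ÷ 2 = 1 remainder 0
1 ÷ 2 = 0 remainder 1
Reading remainders bottom to top: 101000100000



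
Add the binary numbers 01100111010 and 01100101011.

Add column by column from the right: bit + bit + carry-in; write the sum mod 2, carry 1 when the sum is 2 or 3.
carry:  11001110100
        01100111010
+       01100101011
-------------------
       011001100101
(the carry out of the leftmost column, 0, becomes the leading bit)
Decimal check:
  01100111010 = 512 + 256 + 32 + 16 + 8 + 2 = 826
  01100101011 = 512 + 256 + 32 + 8 + 2 + 1 = 811
  826 + 811 = 1637, and 011001100101 = 1024 + 512 + 64 + 32 + 4 + 1 = 1637 ✓



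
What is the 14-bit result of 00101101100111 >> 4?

Original: 00101101100111 (decimal 2919)
Shift right by 4 positions
Drop the 4 low bits; fill with zeros on the left
Result: 00000010110110 (decimal 182)
Equivalent: 2919 >> 4 = 2919 ÷ 2^4 = 182



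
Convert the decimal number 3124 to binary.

Using repeated division by 2:
3124 ÷ 2 = 1562 remainder 0
1562 ÷ 2 = 781 remainder 0
781 ÷ 2 = 390 remainder 1
390 ÷ 2 = 195 remainder 0
195 ÷ 2 = 97 remainder 1
97 ÷ 2 = 48 remainder 1
48 ÷ 2 = 24 remainder 0
24 ÷ 2 = 12 remainder 0
12 ÷ 2 = 6 remainder 0
6 ÷ 2 = 3 remainder 0
3 ÷ 2 = 1 remainder 1
1 ÷ 2 = 0 remainder 1
Reading remainders bottom to top: 110000110100



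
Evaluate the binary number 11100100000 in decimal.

Sum of powers of 2 for each 1-bit:
2^5 + 2^8 + 2^9 + 2^10
= 32 + 256 + 512 + 1024
= 1824



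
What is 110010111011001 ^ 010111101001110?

XOR: 1 when bits differ
  110010111011001
^ 010111101001110
-----------------
  100101010010111
Decimal: 26073 ^ 12110 = 19095



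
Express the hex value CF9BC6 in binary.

Convert each hex digit to 4 bits:
  C = 1100
  F = 1111
  9 = 1001
  B = 1011
  C = 1100
  6 = 0110
Concatenate: 110011111001101111000110



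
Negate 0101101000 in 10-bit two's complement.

Original: 0101101000
Step 1 - Invert all bits: 1010010111
Step 2 - Add 1: 1010011000
Verification: 0101101000 + 1010011000 = 10000000000; discarding the end carry (carry out of the top bit) leaves the 10-bit value 0000000000, as required for x + (-x)



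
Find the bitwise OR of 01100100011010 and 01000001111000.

OR: 1 when either bit is 1
  01100100011010
| 01000001111000
----------------
  01100101111010
Decimal: 6426 | 4216 = 6522



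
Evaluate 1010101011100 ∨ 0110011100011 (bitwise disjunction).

OR: 1 when either bit is 1
  1010101011100
| 0110011100011
---------------
  1110111111111
Decimal: 5468 | 3299 = 7679



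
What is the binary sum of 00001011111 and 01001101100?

Add column by column from the right: bit + bit + carry-in; write the sum mod 2, carry 1 when the sum is 2 or 3.
carry:  00011111000
        00001011111
+       01001101100
-------------------
       001011001011
(the carry out of the leftmost column, 0, becomes the leading bit)
Decimal check:
  00001011111 = 64 + 16 + 8 + 4 + 2 + 1 = 95
  01001101100 = 512 + 64 + 32 + 8 + 4 = 620
  95 + 620 = 715, and 001011001011 = 512 + 128 + 64 + 8 + 2 + 1 = 715 ✓



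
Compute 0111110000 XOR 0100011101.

XOR: 1 when bits differ
  0111110000
^ 0100011101
------------
  0011101101
Decimal: 496 ^ 285 = 237



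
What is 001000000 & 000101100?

AND: 1 only when both bits are 1
  001000000
& 000101100
-----------
  000000000
Decimal: 64 & 44 = 0



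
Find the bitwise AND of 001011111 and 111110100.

AND: 1 only when both bits are 1
  001011111
& 111110100
-----------
  001010100
Decimal: 95 & 500 = 84



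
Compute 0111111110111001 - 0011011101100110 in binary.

Method 1 - Direct subtraction (column by column from the right: bit − bit − borrow-in; if negative, add 2 and borrow 1 from the next column):
borrow: 0000000010001100
        0111111110111001
-       0011011101100110
------------------------
        0100100001010011

Method 2 - Add two's complement:
Two's complement of 0011011101100110: invert → 1100100010011001, add 1 → 1100100010011010
  0111111110111001
+ 1100100010011010
------------------
 10100100001010011  (end carry out of the top bit = 1)
Discarding the end carry: 0100100001010011
Decimal check:
  0111111110111001 = 16384 + 8192 + 4096 + 2048 + 1024 + 512 + 256 + 128 + 32 + 16 + 8 + 1 = 32697
  0011011101100110 = 8192 + 4096 + 1024 + 512 + 256 + 64 + 32 + 4 + 2 = 14182
  32697 - 14182 = 18515, and 0100100001010011 = 16384 + 2048 + 64 + 16 + 2 + 1 = 18515 ✓



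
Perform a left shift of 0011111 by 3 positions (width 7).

Original: 0011111 (decimal 31)
Shift left by 3 positions
Append 3 zeros on the right and drop the 3 high bits that overflow the 7-bit width
Result: 1111000 (decimal 120)
Equivalent: 31 << 3 = 31 × 2^3 = 248, truncated to 7 bits = 120



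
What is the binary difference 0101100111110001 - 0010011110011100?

Method 1 - Direct subtraction (column by column from the right: bit − bit − borrow-in; if negative, add 2 and borrow 1 from the next column):
borrow: 0100110000111000
        0101100111110001
-       0010011110011100
------------------------
        0011001001010101

Method 2 - Add two's complement:
Two's complement of 0010011110011100: invert → 1101100001100011, add 1 → 1101100001100100
  0101100111110001
+ 1101100001100100
------------------
 10011001001010101  (end carry out of the top bit = 1)
Discarding the end carry: 0011001001010101
Decimal check:
  0101100111110001 = 16384 + 4096 + 2048 + 256 + 128 + 64 + 32 + 16 + 1 = 23025
  0010011110011100 = 8192 + 1024 + 512 + 256 + 128 + 16 + 8 + 4 = 10140
  23025 - 10140 = 12885, and 0011001001010101 = 8192 + 4096 + 512 + 64 + 16 + 4 + 1 = 12885 ✓



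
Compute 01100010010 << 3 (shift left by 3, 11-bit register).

Original: 01100010010 (decimal 786)
Shift left by 3 positions
Append 3 zeros on the right and drop the 3 high bits that overflow the 11-bit width
Result: 00010010000 (decimal 144)
Equivalent: 786 << 3 = 786 × 2^3 = 6288, truncated to 11 bits = 144



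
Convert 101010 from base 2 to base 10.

Sum of powers of 2 for each 1-bit:
2^1 + 2^3 + 2^5
= 2 + 8 + 32
= 42



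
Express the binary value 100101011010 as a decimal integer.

Sum of powers of 2 for each 1-bit:
2^1 + 2^3 + 2^4 + 2^6 + 2^8 + 2^11
= 2 + 8 + 16 + 64 + 256 + 2048
= 2394



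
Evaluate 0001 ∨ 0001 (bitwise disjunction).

OR: 1 when either bit is 1
  0001
| 0001
------
  0001
Decimal: 1 | 1 = 1



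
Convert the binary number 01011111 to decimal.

Sum of powers of 2 for each 1-bit:
2^0 + 2^1 + 2^2 + 2^3 + 2^4 + 2^6
= 1 + 2 + 4 + 8 + 16 + 64
= 95



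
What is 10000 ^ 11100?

XOR: 1 when bits differ
  10000
^ 11100
-------
  01100
Decimal: 16 ^ 28 = 12



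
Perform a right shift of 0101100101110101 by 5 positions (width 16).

Original: 0101100101110101 (decimal 22901)
Shift right by 5 positions
Drop the 5 low bits; fill with zeros on the left
Result: 0000001011001011 (decimal 715)
Equivalent: 22901 >> 5 = 22901 ÷ 2^5 = 715



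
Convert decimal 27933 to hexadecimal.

Using repeated division by 16 (digits 10–15 are A–F):
27933 ÷ 16 = 1745 remainder 13 (D)
1745 ÷ 16 = 109 remainder 1
109 ÷ 16 = 6 remainder 13 (D)
6 ÷ 16 = 0 remainder 6
Reading remainders bottom to top: 6D1D



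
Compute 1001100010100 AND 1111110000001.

AND: 1 only when both bits are 1
  1001100010100
& 1111110000001
---------------
  1001100000000
Decimal: 4884 & 8065 = 4864



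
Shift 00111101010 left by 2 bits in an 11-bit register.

Original: 00111101010 (decimal 490)
Shift left by 2 positions
Append 2 zeros on the right
Result: 11110101000 (decimal 1960)
Equivalent: 490 << 2 = 490 × 2^2 = 1960



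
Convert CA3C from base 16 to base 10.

Expand by place value (powers of 16):
Digit values: C = 12, A = 10
CA3C = 12 × 16^3 + 10 × 16^2 + 3 × 16^1 + 12 × 16^0
= 12 × 4096 + 10 × 256 + 3 × 16 + 12 × 1
= 49152 + 2560 + 48 + 12
= 51772



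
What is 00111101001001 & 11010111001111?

AND: 1 only when both bits are 1
  00111101001001
& 11010111001111
----------------
  00010101001001
Decimal: 3913 & 13775 = 1353



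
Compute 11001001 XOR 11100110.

XOR: 1 when bits differ
  11001001
^ 11100110
----------
  00101111
Decimal: 201 ^ 230 = 47



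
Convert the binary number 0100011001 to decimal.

Sum of powers of 2 for each 1-bit:
2^0 + 2^3 + 2^4 + 2^8
= 1 + 8 + 16 + 256
= 281



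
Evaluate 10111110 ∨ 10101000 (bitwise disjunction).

OR: 1 when either bit is 1
  10111110
| 10101000
----------
  10111110
Decimal: 190 | 168 = 190



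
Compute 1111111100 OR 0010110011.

OR: 1 when either bit is 1
  1111111100
| 0010110011
------------
  1111111111
Decimal: 1020 | 179 = 1023



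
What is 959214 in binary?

Using repeated division by 2:
959214 ÷ 2 = 479607 remainder 0
479607 ÷ 2 = 239803 remainder 1
239803 ÷ 2 = 119901 remainder 1
119901 ÷ 2 = 59950 remainder 1
59950 ÷ 2 = 29975 remainder 0
29975 ÷ 2 = 14987 remainder 1
14987 ÷ 2 = 7493 remainder 1
7493 ÷ 2 = 3746 remainder 1
3746 ÷ 2 = 1873 remainder 0
1873 ÷ 2 = 936 remainder 1
936 ÷ 2 = 468 remainder 0
468 ÷ 2 = 234 remainder 0
234 ÷ 2 = 117 remainder 0
117 ÷ 2 = 58 remainder 1
58 ÷ 2 = 29 remainder 0
29 ÷ 2 = 14 remainder 1
14 ÷ 2 = 7 remainder 0
7 ÷ 2 = 3 remainder 1
3 ÷ 2 = 1 remainder 1
1 ÷ 2 = 0 remainder 1
Reading remainders bottom to top: 11101010001011101110



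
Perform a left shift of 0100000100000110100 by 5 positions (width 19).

Original: 0100000100000110100 (decimal 133172)
Shift left by 5 positions
Append 5 zeros on the right and drop the 5 high bits that overflow the 19-bit width
Result: 0010000011010000000 (decimal 67200)
Equivalent: 133172 << 5 = 133172 × 2^5 = 4261504, truncated to 19 bits = 67200



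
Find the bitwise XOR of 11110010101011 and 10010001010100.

XOR: 1 when bits differ
  11110010101011
^ 10010001010100
----------------
  01100011111111
Decimal: 15531 ^ 9300 = 6399



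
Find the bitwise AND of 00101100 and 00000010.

AND: 1 only when both bits are 1
  00101100
& 00000010
----------
  00000000
Decimal: 44 & 2 = 0



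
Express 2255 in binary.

Using repeated division by 2:
2255 ÷ 2 = 1127 remainder 1
1127 ÷ 2 = 563 remainder 1
563 ÷ 2 = 281 remainder 1
281 ÷ 2 = 140 remainder 1
140 ÷ 2 = 70 remainder 0
70 ÷ 2 = 35 remainder 0
35 ÷ 2 = 17 remainder 1
17 ÷ 2 = 8 remainder 1
8 ÷ 2 = 4 remainder 0
4 ÷ 2 = 2 remainder 0
2 ÷ 2 = 1 remainder 0
1 ÷ 2 = 0 remainder 1
Reading remainders bottom to top: 100011001111



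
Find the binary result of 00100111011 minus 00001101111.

Method 1 - Direct subtraction (column by column from the right: bit − bit − borrow-in; if negative, add 2 and borrow 1 from the next column):
borrow: 00110011000
        00100111011
-       00001101111
-------------------
        00011001100

Method 2 - Add two's complement:
Two's complement of 00001101111: invert → 11110010000, add 1 → 11110010001
  00100111011
+ 11110010001
-------------
 100011001100  (end carry out of the top bit = 1)
Discarding the end carry: 00011001100
Decimal check:
  00100111011 = 256 + 32 + 16 + 8 + 2 + 1 = 315
  00001101111 = 64 + 32 + 8 + 4 + 2 + 1 = 111
  315 - 111 = 204, and 00011001100 = 128 + 64 + 8 + 4 = 204 ✓



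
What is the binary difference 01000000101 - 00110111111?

Method 1 - Direct subtraction (column by column from the right: bit − bit − borrow-in; if negative, add 2 and borrow 1 from the next column):
borrow: 01111111100
        01000000101
-       00110111111
-------------------
        00001000110

Method 2 - Add two's complement:
Two's complement of 00110111111: invert → 11001000000, add 1 → 11001000001
  01000000101
+ 11001000001
-------------
 100001000110  (end carry out of the top bit = 1)
Discarding the end carry: 00001000110
Decimal check:
  01000000101 = 512 + 4 + 1 = 517
  00110111111 = 256 + 128 + 32 + 16 + 8 + 4 + 2 + 1 = 447
  517 - 447 = 70, and 00001000110 = 64 + 4 + 2 = 70 ✓



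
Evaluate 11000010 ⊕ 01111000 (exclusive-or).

XOR: 1 when bits differ
  11000010
^ 01111000
----------
  10111010
Decimal: 194 ^ 120 = 186



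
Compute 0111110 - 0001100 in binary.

Method 1 - Direct subtraction (column by column from the right: bit − bit − borrow-in; if negative, add 2 and borrow 1 from the next column):
borrow: 0000000
        0111110
-       0001100
---------------
        0110010

Method 2 - Add two's complement:
Two's complement of 0001100: invert → 1110011, add 1 → 1110100
  0111110
+ 1110100
---------
 10110010  (end carry out of the top bit = 1)
Discarding the end carry: 0110010
Decimal check:
  0111110 = 32 + 16 + 8 + 4 + 2 = 62
  0001100 = 8 + 4 = 12
  62 - 12 = 50, and 0110010 = 32 + 16 + 2 = 50 ✓



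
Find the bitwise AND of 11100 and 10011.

AND: 1 only when both bits are 1
  11100
& 10011
-------
  10000
Decimal: 28 & 19 = 16



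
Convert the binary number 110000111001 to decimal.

Sum of powers of 2 for each 1-bit:
2^0 + 2^3 + 2^4 + 2^5 + 2^10 + 2^11
= 1 + 8 + 16 + 32 + 1024 + 2048
= 3129



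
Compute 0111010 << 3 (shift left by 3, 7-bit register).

Original: 0111010 (decimal 58)
Shift left by 3 positions
Append 3 zeros on the right and drop the 3 high bits that overflow the 7-bit width
Result: 1010000 (decimal 80)
Equivalent: 58 << 3 = 58 × 2^3 = 464, truncated to 7 bits = 80



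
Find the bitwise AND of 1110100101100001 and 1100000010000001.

AND: 1 only when both bits are 1
  1110100101100001
& 1100000010000001
------------------
  1100000000000001
Decimal: 59745 & 49281 = 49153



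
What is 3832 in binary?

Using repeated division by 2:
3832 ÷ 2 = 1916 remainder 0
1916 ÷ 2 = 958 remainder 0
958 ÷ 2 = 479 remainder 0
479 ÷ 2 = 239 remainder 1
239 ÷ 2 = 119 remainder 1
119 ÷ 2 = 59 remainder 1
59 ÷ 2 = 29 remainder 1
29 ÷ 2 = 14 remainder 1
14 ÷ 2 = 7 remainder 0
7 ÷ 2 = 3 remainder 1
3 ÷ 2 = 1 remainder 1
1 ÷ 2 = 0 remainder 1
Reading remainders bottom to top: 111011111000



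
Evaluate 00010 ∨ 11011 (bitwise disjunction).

OR: 1 when either bit is 1
  00010
| 11011
-------
  11011
Decimal: 2 | 27 = 27



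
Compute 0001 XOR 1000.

XOR: 1 when bits differ
  0001
^ 1000
------
  1001
Decimal: 1 ^ 8 = 9



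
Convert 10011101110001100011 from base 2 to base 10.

Sum of powers of 2 for each 1-bit:
2^0 + 2^1 + 2^5 + 2^6 + 2^10 + 2^11 + 2^12 + 2^14 + 2^15 + 2^16 + 2^19
= 1 + 2 + 32 + 64 + 1024 + 2048 + 4096 + 16384 + 32768 + 65536 + 524288
= 646243



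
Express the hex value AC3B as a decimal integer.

Expand by place value (powers of 16):
Digit values: A = 10, C = 12, B = 11
AC3B = 10 × 16^3 + 12 × 16^2 + 3 × 16^1 + 11 × 16^0
= 10 × 4096 + 12 × 256 + 3 × 16 + 11 × 1
= 40960 + 3072 + 48 + 11
= 44091



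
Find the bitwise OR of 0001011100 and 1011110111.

OR: 1 when either bit is 1
  0001011100
| 1011110111
------------
  1011111111
Decimal: 92 | 759 = 767



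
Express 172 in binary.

Using repeated division by 2:
172 ÷ 2 = 86 remainder 0
86 ÷ 2 = 43 remainder 0
43 ÷ 2 = 21 remainder 1
21 ÷ 2 = 10 remainder 1
10 ÷ 2 = 5 remainder 0
5 ÷ 2 = 2 remainder 1
2 ÷ 2 = 1 remainder 0
1 ÷ 2 = 0 remainder 1
Reading remainders bottom to top: 10101100



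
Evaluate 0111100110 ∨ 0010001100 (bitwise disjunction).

OR: 1 when either bit is 1
  0111100110
| 0010001100
------------
  0111101110
Decimal: 486 | 140 = 494



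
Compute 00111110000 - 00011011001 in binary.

Method 1 - Direct subtraction (column by column from the right: bit − bit − borrow-in; if negative, add 2 and borrow 1 from the next column):
borrow: 00000111110
        00111110000
-       00011011001
-------------------
        00100010111

Method 2 - Add two's complement:
Two's complement of 00011011001: invert → 11100100110, add 1 → 11100100111
  00111110000
+ 11100100111
-------------
 100100010111  (end carry out of the top bit = 1)
Discarding the end carry: 00100010111
Decimal check:
  00111110000 = 256 + 128 + 64 + 32 + 16 = 496
  00011011001 = 128 + 64 + 16 + 8 + 1 = 217
  496 - 217 = 279, and 00100010111 = 256 + 16 + 4 + 2 + 1 = 279 ✓



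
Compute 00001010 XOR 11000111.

XOR: 1 when bits differ
  00001010
^ 11000111
----------
  11001101
Decimal: 10 ^ 199 = 205



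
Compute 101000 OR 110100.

OR: 1 when either bit is 1
  101000
| 110100
--------
  111100
Decimal: 40 | 52 = 60



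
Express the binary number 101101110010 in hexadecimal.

Group into 4-bit nibbles from right:
  1011 = B
  0111 = 7
  0010 = 2
Result: B72



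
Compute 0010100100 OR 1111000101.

OR: 1 when either bit is 1
  0010100100
| 1111000101
------------
  1111100101
Decimal: 164 | 965 = 997



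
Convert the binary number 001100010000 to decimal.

Sum of powers of 2 for each 1-bit:
2^4 + 2^8 + 2^9
= 16 + 256 + 512
= 784



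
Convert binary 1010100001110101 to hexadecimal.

Group into 4-bit nibbles from right:
  1010 = A
  1000 = 8
  0111 = 7
  0101 = 5
Result: A875



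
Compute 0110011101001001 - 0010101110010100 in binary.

Method 1 - Direct subtraction (column by column from the right: bit − bit − borrow-in; if negative, add 2 and borrow 1 from the next column):
borrow: 0111011101101000
        0110011101001001
-       0010101110010100
------------------------
        0011101110110101

Method 2 - Add two's complement:
Two's complement of 0010101110010100: invert → 1101010001101011, add 1 → 1101010001101100
  0110011101001001
+ 1101010001101100
------------------
 10011101110110101  (end carry out of the top bit = 1)
Discarding the end carry: 0011101110110101
Decimal check:
  0110011101001001 = 16384 + 8192 + 1024 + 512 + 256 + 64 + 8 + 1 = 26441
  0010101110010100 = 8192 + 2048 + 512 + 256 + 128 + 16 + 4 = 11156
  26441 - 11156 = 15285, and 0011101110110101 = 8192 + 4096 + 2048 + 512 + 256 + 128 + 32 + 16 + 4 + 1 = 15285 ✓



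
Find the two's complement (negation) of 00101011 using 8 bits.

Original: 00101011
Step 1 - Invert all bits: 11010100
Step 2 - Add 1: 11010101
Verification: 00101011 + 11010101 = 100000000; discarding the end carry (carry out of the top bit) leaves the 8-bit value 00000000, as required for x + (-x)



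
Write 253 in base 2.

Using repeated division by 2:
253 ÷ 2 = 126 remainder 1
126 ÷ 2 = 63 remainder 0
63 ÷ 2 = 31 remainder 1
31 ÷ 2 = 15 remainder 1
15 ÷ 2 = 7 remainder 1
7 ÷ 2 = 3 remainder 1
3 ÷ 2 = 1 remainder 1
1 ÷ 2 = 0 remainder 1
Reading remainders bottom to top: 11111101



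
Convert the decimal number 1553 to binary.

Using repeated division by 2:
1553 ÷ 2 = 776 remainder 1
776 ÷ 2 = 388 remainder 0
388 ÷ 2 = 194 remainder 0
194 ÷ 2 = 97 remainder 0
97 ÷ 2 = 48 remainder 1
48 ÷ 2 = 24 remainder 0
24 ÷ 2 = 12 remainder 0
12 ÷ 2 = 6 remainder 0
6 ÷ 2 = 3 remainder 0
3 ÷ 2 = 1 remainder 1
1 ÷ 2 = 0 remainder 1
Reading remainders bottom to top: 11000010001



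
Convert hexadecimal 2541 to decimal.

Expand by place value (powers of 16):
2541 = 2 × 16^3 + 5 × 16^2 + 4 × 16^1 + 1 × 16^0
= 2 × 4096 + 5 × 256 + 4 × 16 + 1 × 1
= 8192 + 1280 + 64 + 1
= 9537



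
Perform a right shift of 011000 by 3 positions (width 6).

Original: 011000 (decimal 24)
Shift right by 3 positions
Drop the 3 low bits; fill with zeros on the left
Result: 000011 (decimal 3)
Equivalent: 24 >> 3 = 24 ÷ 2^3 = 3



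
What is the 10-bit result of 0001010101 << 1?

Original: 0001010101 (decimal 85)
Shift left by 1 position
Append 1 zero on the right
Result: 0010101010 (decimal 170)
Equivalent: 85 << 1 = 85 × 2^1 = 170



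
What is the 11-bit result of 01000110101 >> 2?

Original: 01000110101 (decimal 565)
Shift right by 2 positions
Drop the 2 low bits; fill with zeros on the left
Result: 00010001101 (decimal 141)
Equivalent: 565 >> 2 = 565 ÷ 2^2 = 141



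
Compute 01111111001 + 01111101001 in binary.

Add column by column from the right: bit + bit + carry-in; write the sum mod 2, carry 1 when the sum is 2 or 3.
carry:  11111110010
        01111111001
+       01111101001
-------------------
       011111100010
(the carry out of the leftmost column, 0, becomes the leading bit)
Decimal check:
  01111111001 = 512 + 256 + 128 + 64 + 32 + 16 + 8 + 1 = 1017
  01111101001 = 512 + 256 + 128 + 64 + 32 + 8 + 1 = 1001
  1017 + 1001 = 2018, and 011111100010 = 1024 + 512 + 256 + 128 + 64 + 32 + 2 = 2018 ✓



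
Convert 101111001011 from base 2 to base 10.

Sum of powers of 2 for each 1-bit:
2^0 + 2^1 + 2^3 + 2^6 + 2^7 + 2^8 + 2^9 + 2^11
= 1 + 2 + 8 + 64 + 128 + 256 + 512 + 2048
= 3019



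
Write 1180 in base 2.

Using repeated division by 2:
1180 ÷ 2 = 590 remainder 0
590 ÷ 2 = 295 remainder 0
295 ÷ 2 = 147 remainder 1
147 ÷ 2 = 73 remainder 1
73 ÷ 2 = 36 remainder 1
36 ÷ 2 = 18 remainder 0
18 ÷ 2 = 9 remainder 0
9 ÷ 2 = 4 remainder 1
4 ÷ 2 = 2 remainder 0
2 ÷ 2 = 1 remainder 0
1 ÷ 2 = 0 remainder 1
Reading remainders bottom to top: 10010011100



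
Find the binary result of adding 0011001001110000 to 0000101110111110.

Add column by column from the right: bit + bit + carry-in; write the sum mod 2, carry 1 when the sum is 2 or 3.
carry:  0000011111100000
        0011001001110000
+       0000101110111110
------------------------
       00011111000101110
(the carry out of the leftmost column, 0, becomes the leading bit)
Decimal check:
  0011001001110000 = 8192 + 4096 + 512 + 64 + 32 + 16 = 12912
  0000101110111110 = 2048 + 512 + 256 + 128 + 32 + 16 + 8 + 4 + 2 = 3006
  12912 + 3006 = 15918, and 00011111000101110 = 8192 + 4096 + 2048 + 1024 + 512 + 32 + 8 + 4 + 2 = 15918 ✓



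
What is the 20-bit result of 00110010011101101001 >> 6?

Original: 00110010011101101001 (decimal 206697)
Shift right by 6 positions
Drop the 6 low bits; fill with zeros on the left
Result: 00000000110010011101 (decimal 3229)
Equivalent: 206697 >> 6 = 206697 ÷ 2^6 = 3229



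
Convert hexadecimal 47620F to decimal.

Expand by place value (powers of 16):
Digit values: F = 15
47620F = 4 × 16^5 + 7 × 16^4 + 6 × 16^3 + 2 × 16^2 + 0 × 16^1 + 15 × 16^0
= 4 × 1048576 + 7 × 65536 + 6 × 4096 + 2 × 256 + 0 × 16 + 15 × 1
= 4194304 + 458752 + 24576 + 512 + 0 + 15
= 4678159



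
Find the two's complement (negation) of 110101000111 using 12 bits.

Original (sign bit 1, negative): 110101000111
Step 1 - Invert all bits: 001010111000
Step 2 - Add 1: 001010111001
Verification: 110101000111 + 001010111001 = 1000000000000; discarding the end carry (carry out of the top bit) leaves the 12-bit value 000000000000, as required for x + (-x)



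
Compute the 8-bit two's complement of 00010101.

Original: 00010101
Step 1 - Invert all bits: 11101010
Step 2 - Add 1: 11101011
Verification: 00010101 + 11101011 = 100000000; discarding the end carry (carry out of the top bit) leaves the 8-bit value 00000000, as required for x + (-x)



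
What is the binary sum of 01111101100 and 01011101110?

Add column by column from the right: bit + bit + carry-in; write the sum mod 2, carry 1 when the sum is 2 or 3.
carry:  11111011000
        01111101100
+       01011101110
-------------------
       011011011010
(the carry out of the leftmost column, 0, becomes the leading bit)
Decimal check:
  01111101100 = 512 + 256 + 128 + 64 + 32 + 8 + 4 = 1004
  01011101110 = 512 + 128 + 64 + 32 + 8 + 4 + 2 = 750
  1004 + 750 = 1754, and 011011011010 = 1024 + 512 + 128 + 64 + 16 + 8 + 2 = 1754 ✓



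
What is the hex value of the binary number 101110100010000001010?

Group into 4-bit nibbles from right:
  0001 = 1
  0111 = 7
  0100 = 4
  0100 = 4
  0000 = 0
  1010 = A
Result: 17440A



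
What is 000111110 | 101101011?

OR: 1 when either bit is 1
  000111110
| 101101011
-----------
  101111111
Decimal: 62 | 363 = 383



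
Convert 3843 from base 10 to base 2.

Using repeated division by 2:
3843 ÷ 2 = 1921 remainder 1
1921 ÷ 2 = 960 remainder 1
960 ÷ 2 = 480 remainder 0
480 ÷ 2 = 240 remainder 0
240 ÷ 2 = 120 remainder 0
120 ÷ 2 = 60 remainder 0
60 ÷ 2 = 30 remainder 0
30 ÷ 2 = 15 remainder 0
15 ÷ 2 = 7 remainder 1
7 ÷ 2 = 3 remainder 1
3 ÷ 2 = 1 remainder 1
1 ÷ 2 = 0 remainder 1
Reading remainders bottom to top: 111100000011



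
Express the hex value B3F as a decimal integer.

Expand by place value (powers of 16):
Digit values: B = 11, F = 15
B3F = 11 × 16^2 + 3 × 16^1 + 15 × 16^0
= 11 × 256 + 3 × 16 + 15 × 1
= 2816 + 48 + 15
= 2879



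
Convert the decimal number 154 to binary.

Using repeated division by 2:
154 ÷ 2 = 77 remainder 0
77 ÷ 2 = 38 remainder 1
38 ÷ 2 = 19 remainder 0
19 ÷ 2 = 9 remainder 1
9 ÷ 2 = 4 remainder 1
4 ÷ 2 = 2 remainder 0
2 ÷ 2 = 1 remainder 0
1 ÷ 2 = 0 remainder 1
Reading remainders bottom to top: 10011010



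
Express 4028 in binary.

Using repeated division by 2:
4028 ÷ 2 = 2014 remainder 0
2014 ÷ 2 = 1007 remainder 0
1007 ÷ 2 = 503 remainder 1
503 ÷ 2 = 251 remainder 1
251 ÷ 2 = 125 remainder 1
125 ÷ 2 = 62 remainder 1
62 ÷ 2 = 31 remainder 0
31 ÷ 2 = 15 remainder 1
15 ÷ 2 = 7 remainder 1
7 ÷ 2 = 3 remainder 1
3 ÷ 2 = 1 remainder 1
1 ÷ 2 = 0 remainder 1
Reading remainders bottom to top: 111110111100



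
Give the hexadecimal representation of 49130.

Using repeated division by 16 (digits 10–15 are A–F):
49130 ÷ 16 = 3070 remainder 10 (A)
3070 ÷ 16 = 191 remainder 14 (E)
191 ÷ 16 = 11 remainder 15 (F)
11 ÷ 16 = 0 remainder 11 (B)
Reading remainders bottom to top: BFEA



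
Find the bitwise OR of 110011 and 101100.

OR: 1 when either bit is 1
  110011
| 101100
--------
  111111
Decimal: 51 | 44 = 63



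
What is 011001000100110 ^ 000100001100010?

XOR: 1 when bits differ
  011001000100110
^ 000100001100010
-----------------
  011101001000100
Decimal: 12838 ^ 2146 = 14916



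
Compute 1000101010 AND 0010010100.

AND: 1 only when both bits are 1
  1000101010
& 0010010100
------------
  0000000000
Decimal: 554 & 148 = 0



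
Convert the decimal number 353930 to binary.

Using repeated division by 2:
353930 ÷ 2 = 176965 remainder 0
176965 ÷ 2 = 88482 remainder 1
88482 ÷ 2 = 44241 remainder 0
44241 ÷ 2 = 22120 remainder 1
22120 ÷ 2 = 11060 remainder 0
11060 ÷ 2 = 5530 remainder 0
5530 ÷ 2 = 2765 remainder 0
2765 ÷ 2 = 1382 remainder 1
1382 ÷ 2 = 691 remainder 0
691 ÷ 2 = 345 remainder 1
345 ÷ 2 = 172 remainder 1
172 ÷ 2 = 86 remainder 0
86 ÷ 2 = 43 remainder 0
43 ÷ 2 = 21 remainder 1
21 ÷ 2 = 10 remainder 1
10 ÷ 2 = 5 remainder 0
5 ÷ 2 = 2 remainder 1
2 ÷ 2 = 1 remainder 0
1 ÷ 2 = 0 remainder 1
Reading remainders bottom to top: 1010110011010001010



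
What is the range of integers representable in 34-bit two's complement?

For 34-bit two's complement:
Minimum: -2^33 = -8589934592
Maximum: 2^33 - 1 = 8589934591



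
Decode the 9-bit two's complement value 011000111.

Binary: 011000111
Sign bit: 0 (non-negative)
Read directly as an unsigned value:
011000111 = 128 + 64 + 4 + 2 + 1 = 199
Value: 199



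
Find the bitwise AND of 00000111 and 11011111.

AND: 1 only when both bits are 1
  00000111
& 11011111
----------
  00000111
Decimal: 7 & 223 = 7



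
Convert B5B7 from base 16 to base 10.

Expand by place value (powers of 16):
Digit values: B = 11
B5B7 = 11 × 16^3 + 5 × 16^2 + 11 × 16^1 + 7 × 16^0
= 11 × 4096 + 5 × 256 + 11 × 16 + 7 × 1
= 45056 + 1280 + 176 + 7
= 46519



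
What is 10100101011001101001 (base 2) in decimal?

Sum of powers of 2 for each 1-bit:
2^0 + 2^3 + 2^5 + 2^6 + 2^9 + 2^10 + 2^12 + 2^14 + 2^17 + 2^19
= 1 + 8 + 32 + 64 + 512 + 1024 + 4096 + 16384 + 131072 + 524288
= 677481



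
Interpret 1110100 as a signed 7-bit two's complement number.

Binary: 1110100
Sign bit: 1 (negative)
Invert: 0001011
Add 1:  0001100
Magnitude: 0001100 = 8 + 4 = 12
Value: -12



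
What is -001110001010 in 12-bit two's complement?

Original: 001110001010
Step 1 - Invert all bits: 110001110101
Step 2 - Add 1: 110001110110
Verification: 001110001010 + 110001110110 = 1000000000000; discarding the end carry (carry out of the top bit) leaves the 12-bit value 000000000000, as required for x + (-x)



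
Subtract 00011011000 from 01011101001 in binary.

Method 1 - Direct subtraction (column by column from the right: bit − bit − borrow-in; if negative, add 2 and borrow 1 from the next column):
borrow: 00000100000
        01011101001
-       00011011000
-------------------
        01000010001

Method 2 - Add two's complement:
Two's complement of 00011011000: invert → 11100100111, add 1 → 11100101000
  01011101001
+ 11100101000
-------------
 101000010001  (end carry out of the top bit = 1)
Discarding the end carry: 01000010001
Decimal check:
  01011101001 = 512 + 128 + 64 + 32 + 8 + 1 = 745
  00011011000 = 128 + 64 + 16 + 8 = 216
  745 - 216 = 529, and 01000010001 = 512 + 16 + 1 = 529 ✓



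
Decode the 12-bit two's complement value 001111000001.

Binary: 001111000001
Sign bit: 0 (non-negative)
Read directly as an unsigned value:
001111000001 = 512 + 256 + 128 + 64 + 1 = 961
Value: 961



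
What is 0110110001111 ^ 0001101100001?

XOR: 1 when bits differ
  0110110001111
^ 0001101100001
---------------
  0111011101110
Decimal: 3471 ^ 865 = 3822



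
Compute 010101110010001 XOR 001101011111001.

XOR: 1 when bits differ
  010101110010001
^ 001101011111001
-----------------
  011000101101000
Decimal: 11153 ^ 6905 = 12648



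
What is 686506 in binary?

Using repeated division by 2:
686506 ÷ 2 = 343253 remainder 0
343253 ÷ 2 = 171626 remainder 1
171626 ÷ 2 = 85813 remainder 0
85813 ÷ 2 = 42906 remainder 1
42906 ÷ 2 = 21453 remainder 0
21453 ÷ 2 = 10726 remainder 1
10726 ÷ 2 = 5363 remainder 0
5363 ÷ 2 = 2681 remainder 1
2681 ÷ 2 = 1340 remainder 1
1340 ÷ 2 = 670 remainder 0
670 ÷ 2 = 335 remainder 0
335 ÷ 2 = 167 remainder 1
167 ÷ 2 = 83 remainder 1
83 ÷ 2 = 41 remainder 1
41 ÷ 2 = 20 remainder 1
20 ÷ 2 = 10 remainder 0
10 ÷ 2 = 5 remainder 0
5 ÷ 2 = 2 remainder 1
2 ÷ 2 = 1 remainder 0
1 ÷ 2 = 0 remainder 1
Reading remainders bottom to top: 10100111100110101010



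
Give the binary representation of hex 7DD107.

Convert each hex digit to 4 bits:
  7 = 0111
  D = 1101
  D = 1101
  1 = 0001
  0 = 0000
  7 = 0111
Concatenate: 011111011101000100000111



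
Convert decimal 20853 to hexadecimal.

Using repeated division by 16 (digits 10–15 are A–F):
20853 ÷ 16 = 1303 remainder 5
1303 ÷ 16 = 81 remainder 7
81 ÷ 16 = 5 remainder 1
5 ÷ 16 = 0 remainder 5
Reading remainders bottom to top: 5175



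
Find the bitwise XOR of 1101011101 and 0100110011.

XOR: 1 when bits differ
  1101011101
^ 0100110011
------------
  1001101110
Decimal: 861 ^ 307 = 622



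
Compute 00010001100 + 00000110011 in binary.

Add column by column from the right: bit + bit + carry-in; write the sum mod 2, carry 1 when the sum is 2 or 3.
carry:  00000000000
        00010001100
+       00000110011
-------------------
       000010111111
(the carry out of the leftmost column, 0, becomes the leading bit)
Decimal check:
  00010001100 = 128 + 8 + 4 = 140
  00000110011 = 32 + 16 + 2 + 1 = 51
  140 + 51 = 191, and 000010111111 = 128 + 32 + 16 + 8 + 4 + 2 + 1 = 191 ✓



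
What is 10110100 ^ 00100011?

XOR: 1 when bits differ
  10110100
^ 00100011
----------
  10010111
Decimal: 180 ^ 35 = 151



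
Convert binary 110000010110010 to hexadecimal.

Group into 4-bit nibbles from right:
  0110 = 6
  0000 = 0
  1011 = B
  0010 = 2
Result: 60B2



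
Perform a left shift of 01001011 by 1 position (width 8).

Original: 01001011 (decimal 75)
Shift left by 1 position
Append 1 zero on the right
Result: 10010110 (decimal 150)
Equivalent: 75 << 1 = 75 × 2^1 = 150

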